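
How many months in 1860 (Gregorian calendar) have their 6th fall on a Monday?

Check the 6th of each month of 1860: Jan 6: Fri, Feb 6: Mon, Mar 6: Tue, Apr 6: Fri, May 6: Sun, Jun 6: Wed, Jul 6: Fri, Aug 6: Mon, Sep 6: Thu, Oct 6: Sat, Nov 6: Tue, Dec 6: Thu.
Monday occurs in February, August — 2 months.

2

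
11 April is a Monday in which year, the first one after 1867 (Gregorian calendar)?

From one year to the next, a fixed date's weekday advances by 1, or by 2 when a Feb 29 lies between the two dates.
1867: April 11 is Thursday.
1868: Saturday (+2)
1869: Sunday (+1)
1870: Monday (+1)
11 April falls on a Monday in 1870.

1870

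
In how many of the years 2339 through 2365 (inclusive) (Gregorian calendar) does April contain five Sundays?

8

April has 30 days; it has five Sundays when Sunday falls among the first (month-length − 28) days — i.e. when April 1 is one of Sunday/Saturday.
April 1 by year: 2339:Sat✓ 2340:Mon 2341:Tue 2342:Wed 2343:Thu 2344:Sat✓ 2345:Sun✓ 2346:Mon 2347:Tue 2348:Thu 2349:Fri 2350:Sat✓ 2351:Sun✓ 2352:Tue 2353:Wed 2354:Thu 2355:Fri 2356:Sun✓ 2357:Mon 2358:Tue 2359:Wed 2360:Fri 2361:Sat✓ 2362:Sun✓ 2363:Mon 2364:Wed 2365:Thu
Years with five Sundays: 2339, 2344, 2345, 2350, 2351, 2356, 2361, 2362 → 8.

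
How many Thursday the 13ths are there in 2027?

Check the 13th of each month of 2027: Jan 13: Wed, Feb 13: Sat, Mar 13: Sat, Apr 13: Tue, May 13: Thu, Jun 13: Sun, Jul 13: Tue, Aug 13: Fri, Sep 13: Mon, Oct 13: Wed, Nov 13: Sat, Dec 13: Mon.
Thursday occurs in May — 1 month.

1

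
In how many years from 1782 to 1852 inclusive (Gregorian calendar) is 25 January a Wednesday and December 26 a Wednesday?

3

Check each year's weekday for 25 January and December 26:
  1782: Fri/Thu  1783: Sat/Fri  1784: Sun/Sun  1785: Tue/Mon  1786: Wed/Tue  1787: Thu/Wed  1788: Fri/Fri  1789: Sun/Sat  1790: Mon/Sun  1791: Tue/Mon  1792: Wed/Wed ✓  1793: Fri/Thu  1794: Sat/Fri  1795: Sun/Sat  …(43 more)…  1839: Fri/Thu  1840: Sat/Sat  1841: Mon/Sun  1842: Tue/Mon  1843: Wed/Tue  1844: Thu/Thu  1845: Sat/Fri  1846: Sun/Sat  1847: Mon/Sun  1848: Tue/Tue  1849: Thu/Wed  1850: Fri/Thu  1851: Sat/Fri  1852: Sun/Sun
Both conditions hold in: 1792, 1804, 1832 — 3.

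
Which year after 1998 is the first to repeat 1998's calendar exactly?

2009

Two years share a calendar iff Jan 1 falls on the same weekday and both are leap or both are common. 1998: Jan 1 is Thursday, common year.
1999: Jan 1 Friday, common
2000: Jan 1 Saturday, leap
2001: Jan 1 Monday, common
2002: Jan 1 Tuesday, common
2003: Jan 1 Wednesday, common
2004: Jan 1 Thursday, leap
2005: Jan 1 Saturday, common
2006: Jan 1 Sunday, common
2007: Jan 1 Monday, common
2008: Jan 1 Tuesday, leap
2009: Jan 1 Thursday, common
2009 matches on both conditions.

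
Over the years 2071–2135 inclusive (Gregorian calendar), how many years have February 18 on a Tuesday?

Track February 18's weekday year by year (advancing +1, or +2 across a Feb 29):
  2071: Wed  2072: Thu (+1)  2073: Sat (+2)  2074: Sun (+1)  2075: Mon (+1)
  2076: Tue (+1) ✓  2077: Thu (+2)  2078: Fri (+1)  2079: Sat (+1)  2080: Sun (+1)
  2081: Tue (+2) ✓  2082: Wed (+1)  2083: Thu (+1)  2084: Fri (+1)  … (37 more years) …
  2122: Wed (+1)  2123: Thu (+1)  2124: Fri (+1)  2125: Sun (+2)  2126: Mon (+1)
  2127: Tue (+1) ✓  2128: Wed (+1)  2129: Fri (+2)  2130: Sat (+1)  2131: Sun (+1)
  2132: Mon (+1)  2133: Wed (+2)  2134: Thu (+1)  2135: Fri (+1)
Tuesday years: 2076, 2081, 2087, 2098, 2110, 2116, 2121, 2127 — 8 in total.

8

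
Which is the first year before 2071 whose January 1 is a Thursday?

2065

Jan 1 advances by 2 weekdays after a leap year and by 1 after a common year.
2071: Jan 1 is Thursday.
2070: Wednesday
2069: Tuesday
2068: Sunday (leap)
2067: Saturday
2066: Friday
2065: Thursday
2065 begins on a Thursday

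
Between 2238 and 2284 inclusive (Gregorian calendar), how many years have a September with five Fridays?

13

September has 30 days; it has five Fridays when Friday falls among the first (month-length − 28) days — i.e. when September 1 is one of Friday/Thursday.
September 1 by year: 2238:Sat 2239:Sun 2240:Tue 2241:Wed 2242:Thu✓ 2243:Fri✓ 2244:Sun 2245:Mon 2246:Tue 2247:Wed 2248:Fri✓ 2249:Sat 2250:Sun 2251:Mon 2252:Wed …(17 more)… 2270:Thu✓ 2271:Fri✓ 2272:Sun 2273:Mon 2274:Tue 2275:Wed 2276:Fri✓ 2277:Sat 2278:Sun 2279:Mon 2280:Wed 2281:Thu✓ 2282:Fri✓ 2283:Sat 2284:Mon
Years with five Fridays: 2242, 2243, 2248, 2253, 2254, 2259, 2264, 2265, 2270, 2271, 2276, 2281, 2282 → 13.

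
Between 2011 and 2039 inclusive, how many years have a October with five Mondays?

October has 31 days; it has five Mondays when Monday falls among the first (month-length − 28) days — i.e. when October 1 is one of Monday/Sunday/Saturday.
October 1 by year: 2011:Sat✓ 2012:Mon✓ 2013:Tue 2014:Wed 2015:Thu 2016:Sat✓ 2017:Sun✓ 2018:Mon✓ 2019:Tue 2020:Thu 2021:Fri 2022:Sat✓ 2023:Sun✓ 2024:Tue 2025:Wed 2026:Thu 2027:Fri 2028:Sun✓ 2029:Mon✓ 2030:Tue 2031:Wed 2032:Fri 2033:Sat✓ 2034:Sun✓ 2035:Mon✓ 2036:Wed 2037:Thu 2038:Fri 2039:Sat✓
Years with five Mondays: 2011, 2012, 2016, 2017, 2018, 2022, 2023, 2028, 2029, 2033, 2034, 2035, 2039 → 13.

13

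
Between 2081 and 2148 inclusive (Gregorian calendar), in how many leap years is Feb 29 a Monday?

2

Leap years in 2081–2148: 16 of them.
Feb 29 weekday advances by 5 (mod 7) from one leap year to the next four years later (or differs when a century non-leap intervenes).
Leap-day weekdays: 2084:Tue 2088:Sun 2092:Fri 2096:Wed 2104:Fri 2108:Wed 2112:Mon✓ 2116:Sat 2120:Thu 2124:Tue 2128:Sun 2132:Fri 2136:Wed 2140:Mon✓ 2144:Sat 2148:Thu
Monday: 2112, 2140 → 2.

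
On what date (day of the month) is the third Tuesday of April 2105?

April 1, 2105 is a Wednesday, so the first Tuesday is the 7th.
The third Tuesday is 7 + 14 = 21.

21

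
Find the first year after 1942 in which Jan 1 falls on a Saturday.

1944

Jan 1 advances by 2 weekdays after a leap year and by 1 after a common year.
1942: Jan 1 is Thursday.
1943: Friday
1944: Saturday (leap)
1944 begins on a Saturday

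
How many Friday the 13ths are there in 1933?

2

Check the 13th of each month of 1933: Jan 13: Fri, Feb 13: Mon, Mar 13: Mon, Apr 13: Thu, May 13: Sat, Jun 13: Tue, Jul 13: Thu, Aug 13: Sun, Sep 13: Wed, Oct 13: Fri, Nov 13: Mon, Dec 13: Wed.
Friday occurs in January, October — 2 months.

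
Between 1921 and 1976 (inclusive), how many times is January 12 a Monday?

8

Track January 12's weekday year by year (advancing +1, or +2 across a Feb 29):
  1921: Wed  1922: Thu (+1)  1923: Fri (+1)  1924: Sat (+1)  1925: Mon (+2) ✓
  1926: Tue (+1)  1927: Wed (+1)  1928: Thu (+1)  1929: Sat (+2)  1930: Sun (+1)
  1931: Mon (+1) ✓  1932: Tue (+1)  1933: Thu (+2)  1934: Fri (+1)  … (28 more years) …
  1963: Sat (+1)  1964: Sun (+1)  1965: Tue (+2)  1966: Wed (+1)  1967: Thu (+1)
  1968: Fri (+1)  1969: Sun (+2)  1970: Mon (+1) ✓  1971: Tue (+1)  1972: Wed (+1)
  1973: Fri (+2)  1974: Sat (+1)  1975: Sun (+1)  1976: Mon (+1) ✓
Monday years: 1925, 1931, 1942, 1948, 1953, 1959, 1970, 1976 — 8 in total.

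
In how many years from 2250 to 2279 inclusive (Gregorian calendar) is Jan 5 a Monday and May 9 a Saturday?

3

Check each year's weekday for Jan 5 and May 9:
  2250: Sat/Thu  2251: Sun/Fri  2252: Mon/Sun  2253: Wed/Mon  2254: Thu/Tue  2255: Fri/Wed  2256: Sat/Fri  2257: Mon/Sat ✓  2258: Tue/Sun  2259: Wed/Mon  2260: Thu/Wed  2261: Sat/Thu  2262: Sun/Fri  2263: Mon/Sat ✓  2264: Tue/Mon  2265: Thu/Tue  2266: Fri/Wed  2267: Sat/Thu  2268: Sun/Sat  2269: Tue/Sun  2270: Wed/Mon  2271: Thu/Tue  2272: Fri/Thu  2273: Sun/Fri  2274: Mon/Sat ✓  2275: Tue/Sun  2276: Wed/Tue  2277: Fri/Wed  2278: Sat/Thu  2279: Sun/Fri
Both conditions hold in: 2257, 2263, 2274 — 3.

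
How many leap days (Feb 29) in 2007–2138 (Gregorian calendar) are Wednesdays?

Leap years in 2007–2138: 32 of them.
Feb 29 weekday advances by 5 (mod 7) from one leap year to the next four years later (or differs when a century non-leap intervenes).
Leap-day weekdays: 2008:Fri 2012:Wed✓ 2016:Mon 2020:Sat 2024:Thu 2028:Tue 2032:Sun 2036:Fri 2040:Wed✓ 2044:Mon 2048:Sat 2052:Thu 2056:Tue …(6 more)… 2084:Tue 2088:Sun 2092:Fri 2096:Wed✓ 2104:Fri 2108:Wed✓ 2112:Mon 2116:Sat 2120:Thu 2124:Tue 2128:Sun 2132:Fri 2136:Wed✓
Wednesday: 2012, 2040, 2068, 2096, 2108, 2136 → 6.

6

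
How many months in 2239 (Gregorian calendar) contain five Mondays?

A month of length L has five Mondays iff its first Monday is on day ≤ L−28 (so day 1–3 in a 31-day month, 1–2 in a 30-day month, day 1 in a leap February).
Checking each month of 2239: Jan starts Tue (31d); Feb starts Fri (28d); Mar starts Fri (31d); Apr starts Mon (30d) ✓; May starts Wed (31d); Jun starts Sat (30d); Jul starts Mon (31d) ✓; Aug starts Thu (31d); Sep starts Sun (30d) ✓; Oct starts Tue (31d); Nov starts Fri (30d); Dec starts Sun (31d) ✓.
Five-Monday months: April, July, September, December → 4.

4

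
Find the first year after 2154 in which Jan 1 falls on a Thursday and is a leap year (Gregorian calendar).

Jan 1 advances by 2 weekdays after a leap year and by 1 after a common year.
2154: Jan 1 is Tuesday.
2155: Wednesday
2156: Thursday (leap)
2156 begins on a Thursday and is a leap year.

2156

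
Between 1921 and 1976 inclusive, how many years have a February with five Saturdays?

2

February has 28 days (29 in leap years); it has five Saturdays when Saturday falls among the first (month-length − 28) days — i.e. when February 1 is Saturday in a leap year (never in a common year).
February 1 by year: 1921:Tue 1922:Wed 1923:Thu 1924:Fri 1925:Sun 1926:Mon 1927:Tue 1928:Wed 1929:Fri 1930:Sat 1931:Sun 1932:Mon 1933:Wed 1934:Thu 1935:Fri …(26 more)… 1962:Thu 1963:Fri 1964:Sat✓ 1965:Mon 1966:Tue 1967:Wed 1968:Thu 1969:Sat 1970:Sun 1971:Mon 1972:Tue 1973:Thu 1974:Fri 1975:Sat 1976:Sun
Years with five Saturdays: 1936, 1964 → 2.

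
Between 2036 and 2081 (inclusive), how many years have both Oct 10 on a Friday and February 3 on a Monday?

Check each year's weekday for Oct 10 and February 3:
  2036: Fri/Sun  2037: Sat/Tue  2038: Sun/Wed  2039: Mon/Thu  2040: Wed/Fri  2041: Thu/Sun  2042: Fri/Mon ✓  2043: Sat/Tue  2044: Mon/Wed  2045: Tue/Fri  2046: Wed/Sat  2047: Thu/Sun  2048: Sat/Mon  2049: Sun/Wed  …(18 more)…  2068: Wed/Fri  2069: Thu/Sun  2070: Fri/Mon ✓  2071: Sat/Tue  2072: Mon/Wed  2073: Tue/Fri  2074: Wed/Sat  2075: Thu/Sun  2076: Sat/Mon  2077: Sun/Wed  2078: Mon/Thu  2079: Tue/Fri  2080: Thu/Sat  2081: Fri/Mon ✓
Both conditions hold in: 2042, 2053, 2059, 2070, 2081 — 5.

5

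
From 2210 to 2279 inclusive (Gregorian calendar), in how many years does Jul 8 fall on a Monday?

Track Jul 8's weekday year by year (advancing +1, or +2 across a Feb 29):
  2210: Sun  2211: Mon (+1) ✓  2212: Wed (+2)  2213: Thu (+1)  2214: Fri (+1)
  2215: Sat (+1)  2216: Mon (+2) ✓  2217: Tue (+1)  2218: Wed (+1)  2219: Thu (+1)
  2220: Sat (+2)  2221: Sun (+1)  2222: Mon (+1) ✓  2223: Tue (+1)  … (42 more years) …
  2266: Sun (+1)  2267: Mon (+1) ✓  2268: Wed (+2)  2269: Thu (+1)  2270: Fri (+1)
  2271: Sat (+1)  2272: Mon (+2) ✓  2273: Tue (+1)  2274: Wed (+1)  2275: Thu (+1)
  2276: Sat (+2)  2277: Sun (+1)  2278: Mon (+1) ✓  2279: Tue (+1)
Monday years: 2211, 2216, 2222, 2233, 2239, 2244, 2250, 2261, 2267, 2272, 2278 — 11 in total.

11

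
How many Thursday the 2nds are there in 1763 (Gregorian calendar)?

Check the 2nd of each month of 1763: Jan 2: Sun, Feb 2: Wed, Mar 2: Wed, Apr 2: Sat, May 2: Mon, Jun 2: Thu, Jul 2: Sat, Aug 2: Tue, Sep 2: Fri, Oct 2: Sun, Nov 2: Wed, Dec 2: Fri.
Thursday occurs in June — 1 month.

1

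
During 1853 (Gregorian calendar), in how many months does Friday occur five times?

4

A month of length L has five Fridays iff its first Friday is on day ≤ L−28 (so day 1–3 in a 31-day month, 1–2 in a 30-day month, day 1 in a leap February).
Checking each month of 1853: Jan starts Sat (31d); Feb starts Tue (28d); Mar starts Tue (31d); Apr starts Fri (30d) ✓; May starts Sun (31d); Jun starts Wed (30d); Jul starts Fri (31d) ✓; Aug starts Mon (31d); Sep starts Thu (30d) ✓; Oct starts Sat (31d); Nov starts Tue (30d); Dec starts Thu (31d) ✓.
Five-Friday months: April, July, September, December → 4.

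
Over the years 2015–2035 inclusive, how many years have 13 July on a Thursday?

4

Track 13 July's weekday year by year (advancing +1, or +2 across a Feb 29):
  2015: Mon  2016: Wed (+2)  2017: Thu (+1) ✓  2018: Fri (+1)  2019: Sat (+1)
  2020: Mon (+2)  2021: Tue (+1)  2022: Wed (+1)  2023: Thu (+1) ✓  2024: Sat (+2)
  2025: Sun (+1)  2026: Mon (+1)  2027: Tue (+1)  2028: Thu (+2) ✓  2029: Fri (+1)
  2030: Sat (+1)  2031: Sun (+1)  2032: Tue (+2)  2033: Wed (+1)  2034: Thu (+1) ✓
  2035: Fri (+1)
Thursday years: 2017, 2023, 2028, 2034 — 4 in total.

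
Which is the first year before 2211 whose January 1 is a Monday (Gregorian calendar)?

Jan 1 advances by 2 weekdays after a leap year and by 1 after a common year.
2211: Jan 1 is Tuesday.
2210: Monday
2210 begins on a Monday

2210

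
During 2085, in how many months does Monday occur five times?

5

A month of length L has five Mondays iff its first Monday is on day ≤ L−28 (so day 1–3 in a 31-day month, 1–2 in a 30-day month, day 1 in a leap February).
Checking each month of 2085: Jan starts Mon (31d) ✓; Feb starts Thu (28d); Mar starts Thu (31d); Apr starts Sun (30d) ✓; May starts Tue (31d); Jun starts Fri (30d); Jul starts Sun (31d) ✓; Aug starts Wed (31d); Sep starts Sat (30d); Oct starts Mon (31d) ✓; Nov starts Thu (30d); Dec starts Sat (31d) ✓.
Five-Monday months: January, April, July, October, December → 5.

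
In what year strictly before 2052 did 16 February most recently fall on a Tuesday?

From one year to the next, a fixed date's weekday advances by 1, or by 2 when a Feb 29 lies between the two dates.
2052: February 16 is Friday.
2051: Thursday (−1)
2050: Wednesday (−1)
2049: Tuesday (−1)
16 February falls on a Tuesday in 2049.

2049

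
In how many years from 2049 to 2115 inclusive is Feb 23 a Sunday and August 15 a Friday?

Check each year's weekday for Feb 23 and August 15:
  2049: Tue/Sun  2050: Wed/Mon  2051: Thu/Tue  2052: Fri/Thu  2053: Sun/Fri ✓  2054: Mon/Sat  2055: Tue/Sun  2056: Wed/Tue  2057: Fri/Wed  2058: Sat/Thu  2059: Sun/Fri ✓  2060: Mon/Sun  2061: Wed/Mon  2062: Thu/Tue  …(39 more)…  2102: Thu/Tue  2103: Fri/Wed  2104: Sat/Fri  2105: Mon/Sat  2106: Tue/Sun  2107: Wed/Mon  2108: Thu/Wed  2109: Sat/Thu  2110: Sun/Fri ✓  2111: Mon/Sat  2112: Tue/Mon  2113: Thu/Tue  2114: Fri/Wed  2115: Sat/Thu
Both conditions hold in: 2053, 2059, 2070, 2081, 2087, 2098, 2110 — 7.

7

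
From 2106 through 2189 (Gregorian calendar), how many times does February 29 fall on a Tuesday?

Leap years in 2106–2189: 21 of them.
Feb 29 weekday advances by 5 (mod 7) from one leap year to the next four years later (or differs when a century non-leap intervenes).
Leap-day weekdays: 2108:Wed 2112:Mon 2116:Sat 2120:Thu 2124:Tue✓ 2128:Sun 2132:Fri 2136:Wed 2140:Mon 2144:Sat 2148:Thu 2152:Tue✓ 2156:Sun 2160:Fri 2164:Wed 2168:Mon 2172:Sat 2176:Thu 2180:Tue✓ 2184:Sun 2188:Fri
Tuesday: 2124, 2152, 2180 → 3.

3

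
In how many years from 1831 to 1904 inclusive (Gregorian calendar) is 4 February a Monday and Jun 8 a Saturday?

Check each year's weekday for 4 February and Jun 8:
  1831: Fri/Wed  1832: Sat/Fri  1833: Mon/Sat ✓  1834: Tue/Sun  1835: Wed/Mon  1836: Thu/Wed  1837: Sat/Thu  1838: Sun/Fri  1839: Mon/Sat ✓  1840: Tue/Mon  1841: Thu/Tue  1842: Fri/Wed  1843: Sat/Thu  1844: Sun/Sat  …(46 more)…  1891: Wed/Mon  1892: Thu/Wed  1893: Sat/Thu  1894: Sun/Fri  1895: Mon/Sat ✓  1896: Tue/Mon  1897: Thu/Tue  1898: Fri/Wed  1899: Sat/Thu  1900: Sun/Fri  1901: Mon/Sat ✓  1902: Tue/Sun  1903: Wed/Mon  1904: Thu/Wed
Both conditions hold in: 1833, 1839, 1850, 1861, 1867, 1878, 1889, 1895, 1901 — 9.

9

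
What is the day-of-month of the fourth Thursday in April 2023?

27

April 1, 2023 is a Saturday, so the first Thursday is the 6th.
The fourth Thursday is 6 + 21 = 27.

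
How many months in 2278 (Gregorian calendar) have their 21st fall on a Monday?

Check the 21st of each month of 2278: Jan 21: Mon, Feb 21: Thu, Mar 21: Thu, Apr 21: Sun, May 21: Tue, Jun 21: Fri, Jul 21: Sun, Aug 21: Wed, Sep 21: Sat, Oct 21: Mon, Nov 21: Thu, Dec 21: Sat.
Monday occurs in January, October — 2 months.

2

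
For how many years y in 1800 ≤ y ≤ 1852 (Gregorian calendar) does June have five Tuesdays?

16

June has 30 days; it has five Tuesdays when Tuesday falls among the first (month-length − 28) days — i.e. when June 1 is one of Tuesday/Monday.
June 1 by year: 1800:Sun 1801:Mon✓ 1802:Tue✓ 1803:Wed 1804:Fri 1805:Sat 1806:Sun 1807:Mon✓ 1808:Wed 1809:Thu 1810:Fri 1811:Sat 1812:Mon✓ 1813:Tue✓ 1814:Wed …(23 more)… 1838:Fri 1839:Sat 1840:Mon✓ 1841:Tue✓ 1842:Wed 1843:Thu 1844:Sat 1845:Sun 1846:Mon✓ 1847:Tue✓ 1848:Thu 1849:Fri 1850:Sat 1851:Sun 1852:Tue✓
Years with five Tuesdays: 1801, 1802, 1807, 1812, 1813, 1818, 1819, 1824, 1829, 1830, 1835, 1840, 1841, 1846, 1847, 1852 → 16.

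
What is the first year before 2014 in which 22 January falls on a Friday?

From one year to the next, a fixed date's weekday advances by 1, or by 2 when a Feb 29 lies between the two dates.
2014: January 22 is Wednesday.
2013: Tuesday (−1)
2012: Sunday (−2)
2011: Saturday (−1)
2010: Friday (−1)
22 January falls on a Friday in 2010.

2010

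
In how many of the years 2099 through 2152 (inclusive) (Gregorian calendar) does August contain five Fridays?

August has 31 days; it has five Fridays when Friday falls among the first (month-length − 28) days — i.e. when August 1 is one of Friday/Thursday/Wednesday.
August 1 by year: 2099:Sat 2100:Sun 2101:Mon 2102:Tue 2103:Wed✓ 2104:Fri✓ 2105:Sat 2106:Sun 2107:Mon 2108:Wed✓ 2109:Thu✓ 2110:Fri✓ 2111:Sat 2112:Mon 2113:Tue …(24 more)… 2138:Fri✓ 2139:Sat 2140:Mon 2141:Tue 2142:Wed✓ 2143:Thu✓ 2144:Sat 2145:Sun 2146:Mon 2147:Tue 2148:Thu✓ 2149:Fri✓ 2150:Sat 2151:Sun 2152:Tue
Years with five Fridays: 2103, 2104, 2108, 2109, 2110, 2114, 2115, 2120, 2121, 2125, 2126, 2127, 2131, 2132, 2136, 2137, 2138, 2142, 2143, 2148, 2149 → 21.

21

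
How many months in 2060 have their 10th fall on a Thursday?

1

Check the 10th of each month of 2060: Jan 10: Sat, Feb 10: Tue, Mar 10: Wed, Apr 10: Sat, May 10: Mon, Jun 10: Thu, Jul 10: Sat, Aug 10: Tue, Sep 10: Fri, Oct 10: Sun, Nov 10: Wed, Dec 10: Fri.
Thursday occurs in June — 1 month.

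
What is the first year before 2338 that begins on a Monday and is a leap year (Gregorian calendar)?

2312

Jan 1 advances by 2 weekdays after a leap year and by 1 after a common year.
2338: Jan 1 is Saturday.
2337: Friday
2336: Wednesday (leap)
2335: Tuesday
2334: Monday
2333: Sunday
2332: Friday (leap)
2331: Thursday
2330: Wednesday
2329: Tuesday
2328: Sunday (leap)
2327: Saturday
2326: Friday
2325: Thursday
2324: Tuesday (leap)
2323: Monday
2322: Sunday
2321: Saturday
2320: Thursday (leap)
2319: Wednesday
2318: Tuesday
2317: Monday
2316: Saturday (leap)
2315: Friday
2314: Thursday
2313: Wednesday
2312: Monday (leap)
2312 begins on a Monday and is a leap year.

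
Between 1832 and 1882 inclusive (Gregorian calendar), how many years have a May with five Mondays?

May has 31 days; it has five Mondays when Monday falls among the first (month-length − 28) days — i.e. when May 1 is one of Monday/Sunday/Saturday.
May 1 by year: 1832:Tue 1833:Wed 1834:Thu 1835:Fri 1836:Sun✓ 1837:Mon✓ 1838:Tue 1839:Wed 1840:Fri 1841:Sat✓ 1842:Sun✓ 1843:Mon✓ 1844:Wed 1845:Thu 1846:Fri …(21 more)… 1868:Fri 1869:Sat✓ 1870:Sun✓ 1871:Mon✓ 1872:Wed 1873:Thu 1874:Fri 1875:Sat✓ 1876:Mon✓ 1877:Tue 1878:Wed 1879:Thu 1880:Sat✓ 1881:Sun✓ 1882:Mon✓
Years with five Mondays: 1836, 1837, 1841, 1842, 1843, 1847, 1848, 1852, 1853, 1854, 1858, 1859, 1864, 1865, 1869, 1870, 1871, 1875, 1876, 1880, 1881, 1882 → 22.

22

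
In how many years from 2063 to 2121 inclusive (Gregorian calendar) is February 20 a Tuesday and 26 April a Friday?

2

Check each year's weekday for February 20 and 26 April:
  2063: Tue/Thu  2064: Wed/Sat  2065: Fri/Sun  2066: Sat/Mon  2067: Sun/Tue  2068: Mon/Thu  2069: Wed/Fri  2070: Thu/Sat  2071: Fri/Sun  2072: Sat/Tue  2073: Mon/Wed  2074: Tue/Thu  2075: Wed/Fri  2076: Thu/Sun  …(31 more)…  2108: Mon/Thu  2109: Wed/Fri  2110: Thu/Sat  2111: Fri/Sun  2112: Sat/Tue  2113: Mon/Wed  2114: Tue/Thu  2115: Wed/Fri  2116: Thu/Sun  2117: Sat/Mon  2118: Sun/Tue  2119: Mon/Wed  2120: Tue/Fri ✓  2121: Thu/Sat
Both conditions hold in: 2080, 2120 — 2.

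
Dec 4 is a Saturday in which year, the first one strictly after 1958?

From one year to the next, a fixed date's weekday advances by 1, or by 2 when a Feb 29 lies between the two dates.
1958: December 4 is Thursday.
1959: Friday (+1)
1960: Sunday (+2)
1961: Monday (+1)
1962: Tuesday (+1)
1963: Wednesday (+1)
1964: Friday (+2)
1965: Saturday (+1)
Dec 4 falls on a Saturday in 1965.

1965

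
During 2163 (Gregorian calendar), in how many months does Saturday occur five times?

A month of length L has five Saturdays iff its first Saturday is on day ≤ L−28 (so day 1–3 in a 31-day month, 1–2 in a 30-day month, day 1 in a leap February).
Checking each month of 2163: Jan starts Sat (31d) ✓; Feb starts Tue (28d); Mar starts Tue (31d); Apr starts Fri (30d) ✓; May starts Sun (31d); Jun starts Wed (30d); Jul starts Fri (31d) ✓; Aug starts Mon (31d); Sep starts Thu (30d); Oct starts Sat (31d) ✓; Nov starts Tue (30d); Dec starts Thu (31d) ✓.
Five-Saturday months: January, April, July, October, December → 5.

5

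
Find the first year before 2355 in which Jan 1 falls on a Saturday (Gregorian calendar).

2349

Jan 1 advances by 2 weekdays after a leap year and by 1 after a common year.
2355: Jan 1 is Saturday.
2354: Friday
2353: Thursday
2352: Tuesday (leap)
2351: Monday
2350: Sunday
2349: Saturday
2349 begins on a Saturday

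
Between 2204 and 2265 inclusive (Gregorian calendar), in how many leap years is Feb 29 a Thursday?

2

Leap years in 2204–2265: 16 of them.
Feb 29 weekday advances by 5 (mod 7) from one leap year to the next four years later (or differs when a century non-leap intervenes).
Leap-day weekdays: 2204:Wed 2208:Mon 2212:Sat 2216:Thu✓ 2220:Tue 2224:Sun 2228:Fri 2232:Wed 2236:Mon 2240:Sat 2244:Thu✓ 2248:Tue 2252:Sun 2256:Fri 2260:Wed 2264:Mon
Thursday: 2216, 2244 → 2.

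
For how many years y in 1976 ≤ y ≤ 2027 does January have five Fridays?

January has 31 days; it has five Fridays when Friday falls among the first (month-length − 28) days — i.e. when January 1 is one of Friday/Thursday/Wednesday.
January 1 by year: 1976:Thu✓ 1977:Sat 1978:Sun 1979:Mon 1980:Tue 1981:Thu✓ 1982:Fri✓ 1983:Sat 1984:Sun 1985:Tue 1986:Wed✓ 1987:Thu✓ 1988:Fri✓ 1989:Sun 1990:Mon …(22 more)… 2013:Tue 2014:Wed✓ 2015:Thu✓ 2016:Fri✓ 2017:Sun 2018:Mon 2019:Tue 2020:Wed✓ 2021:Fri✓ 2022:Sat 2023:Sun 2024:Mon 2025:Wed✓ 2026:Thu✓ 2027:Fri✓
Years with five Fridays: 1976, 1981, 1982, 1986, 1987, 1988, 1992, 1993, 1997, 1998, 1999, 2003, 2004, 2009, 2010, 2014, 2015, 2016, 2020, 2021, 2025, 2026, 2027 → 23.

23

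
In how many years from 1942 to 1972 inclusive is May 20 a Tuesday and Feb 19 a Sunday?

Check each year's weekday for May 20 and Feb 19:
  1942: Wed/Thu  1943: Thu/Fri  1944: Sat/Sat  1945: Sun/Mon  1946: Mon/Tue  1947: Tue/Wed  1948: Thu/Thu  1949: Fri/Sat  1950: Sat/Sun  1951: Sun/Mon  1952: Tue/Tue  1953: Wed/Thu  1954: Thu/Fri  1955: Fri/Sat  …(3 more)…  1959: Wed/Thu  1960: Fri/Fri  1961: Sat/Sun  1962: Sun/Mon  1963: Mon/Tue  1964: Wed/Wed  1965: Thu/Fri  1966: Fri/Sat  1967: Sat/Sun  1968: Mon/Mon  1969: Tue/Wed  1970: Wed/Thu  1971: Thu/Fri  1972: Sat/Sat
Both conditions hold in: no year — 0.

0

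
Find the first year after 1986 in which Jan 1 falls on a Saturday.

1994

Jan 1 advances by 2 weekdays after a leap year and by 1 after a common year.
1986: Jan 1 is Wednesday.
1987: Thursday
1988: Friday (leap)
1989: Sunday
1990: Monday
1991: Tuesday
1992: Wednesday (leap)
1993: Friday
1994: Saturday
1994 begins on a Saturday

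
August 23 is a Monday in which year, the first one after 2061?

From one year to the next, a fixed date's weekday advances by 1, or by 2 when a Feb 29 lies between the two dates.
2061: August 23 is Tuesday.
2062: Wednesday (+1)
2063: Thursday (+1)
2064: Saturday (+2)
2065: Sunday (+1)
2066: Monday (+1)
August 23 falls on a Monday in 2066.

2066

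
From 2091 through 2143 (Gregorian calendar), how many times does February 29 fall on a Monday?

Leap years in 2091–2143: 12 of them.
Feb 29 weekday advances by 5 (mod 7) from one leap year to the next four years later (or differs when a century non-leap intervenes).
Leap-day weekdays: 2092:Fri 2096:Wed 2104:Fri 2108:Wed 2112:Mon✓ 2116:Sat 2120:Thu 2124:Tue 2128:Sun 2132:Fri 2136:Wed 2140:Mon✓
Monday: 2112, 2140 → 2.

2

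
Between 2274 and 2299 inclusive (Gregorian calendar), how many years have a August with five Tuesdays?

August has 31 days; it has five Tuesdays when Tuesday falls among the first (month-length − 28) days — i.e. when August 1 is one of Tuesday/Monday/Sunday.
August 1 by year: 2274:Sat 2275:Sun✓ 2276:Tue✓ 2277:Wed 2278:Thu 2279:Fri 2280:Sun✓ 2281:Mon✓ 2282:Tue✓ 2283:Wed 2284:Fri 2285:Sat 2286:Sun✓ 2287:Mon✓ 2288:Wed 2289:Thu 2290:Fri 2291:Sat 2292:Mon✓ 2293:Tue✓ 2294:Wed 2295:Thu 2296:Sat 2297:Sun✓ 2298:Mon✓ 2299:Tue✓
Years with five Tuesdays: 2275, 2276, 2280, 2281, 2282, 2286, 2287, 2292, 2293, 2297, 2298, 2299 → 12.

12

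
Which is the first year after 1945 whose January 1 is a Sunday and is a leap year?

1956

Jan 1 advances by 2 weekdays after a leap year and by 1 after a common year.
1945: Jan 1 is Monday.
1946: Tuesday
1947: Wednesday
1948: Thursday (leap)
1949: Saturday
1950: Sunday
1951: Monday
1952: Tuesday (leap)
1953: Thursday
1954: Friday
1955: Saturday
1956: Sunday (leap)
1956 begins on a Sunday and is a leap year.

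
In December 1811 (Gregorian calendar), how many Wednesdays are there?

4

December 1811 has 31 days and begins on Sunday.
The first Wednesday is December 4.
Wednesdays fall on 4, 11, 18, 25 — that's 4.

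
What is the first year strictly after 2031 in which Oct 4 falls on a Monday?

From one year to the next, a fixed date's weekday advances by 1, or by 2 when a Feb 29 lies between the two dates.
2031: October 4 is Saturday.
2032: Monday (+2)
Oct 4 falls on a Monday in 2032.

2032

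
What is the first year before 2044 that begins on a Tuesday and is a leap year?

Jan 1 advances by 2 weekdays after a leap year and by 1 after a common year.
2044: Jan 1 is Friday (leap).
2043: Thursday
2042: Wednesday
2041: Tuesday
2040: Sunday (leap)
2039: Saturday
2038: Friday
2037: Thursday
2036: Tuesday (leap)
2036 begins on a Tuesday and is a leap year.

2036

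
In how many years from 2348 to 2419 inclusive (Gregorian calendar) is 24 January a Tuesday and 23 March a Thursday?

8

Check each year's weekday for 24 January and 23 March:
  2348: Sat/Tue  2349: Mon/Wed  2350: Tue/Thu ✓  2351: Wed/Fri  2352: Thu/Sun  2353: Sat/Mon  2354: Sun/Tue  2355: Mon/Wed  2356: Tue/Fri  2357: Thu/Sat  2358: Fri/Sun  2359: Sat/Mon  2360: Sun/Wed  2361: Tue/Thu ✓  …(44 more)…  2406: Tue/Thu ✓  2407: Wed/Fri  2408: Thu/Sun  2409: Sat/Mon  2410: Sun/Tue  2411: Mon/Wed  2412: Tue/Fri  2413: Thu/Sat  2414: Fri/Sun  2415: Sat/Mon  2416: Sun/Wed  2417: Tue/Thu ✓  2418: Wed/Fri  2419: Thu/Sat
Both conditions hold in: 2350, 2361, 2367, 2378, 2389, 2395, 2406, 2417 — 8.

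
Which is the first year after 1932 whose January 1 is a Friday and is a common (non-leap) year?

1937

Jan 1 advances by 2 weekdays after a leap year and by 1 after a common year.
1932: Jan 1 is Friday (leap).
1933: Sunday
1934: Monday
1935: Tuesday
1936: Wednesday (leap)
1937: Friday
1937 begins on a Friday and is a common year.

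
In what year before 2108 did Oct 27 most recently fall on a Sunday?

2097

From one year to the next, a fixed date's weekday advances by 1, or by 2 when a Feb 29 lies between the two dates.
2108: October 27 is Saturday.
2107: Thursday (−2)
2106: Wednesday (−1)
2105: Tuesday (−1)
2104: Monday (−1)
2103: Saturday (−2)
2102: Friday (−1)
2101: Thursday (−1)
2100: Wednesday (−1)
2099: Tuesday (−1)
2098: Monday (−1)
2097: Sunday (−1)
Oct 27 falls on a Sunday in 2097.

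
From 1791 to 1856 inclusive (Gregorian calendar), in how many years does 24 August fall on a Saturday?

Track 24 August's weekday year by year (advancing +1, or +2 across a Feb 29):
  1791: Wed  1792: Fri (+2)  1793: Sat (+1) ✓  1794: Sun (+1)  1795: Mon (+1)
  1796: Wed (+2)  1797: Thu (+1)  1798: Fri (+1)  1799: Sat (+1) ✓  1800: Sun (+1)
  1801: Mon (+1)  1802: Tue (+1)  1803: Wed (+1)  1804: Fri (+2)  … (38 more years) …
  1843: Thu (+1)  1844: Sat (+2) ✓  1845: Sun (+1)  1846: Mon (+1)  1847: Tue (+1)
  1848: Thu (+2)  1849: Fri (+1)  1850: Sat (+1) ✓  1851: Sun (+1)  1852: Tue (+2)
  1853: Wed (+1)  1854: Thu (+1)  1855: Fri (+1)  1856: Sun (+2)
Saturday years: 1793, 1799, 1805, 1811, 1816, 1822, 1833, 1839, 1844, 1850 — 10 in total.

10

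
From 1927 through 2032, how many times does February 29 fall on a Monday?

Leap years in 1927–2032: 27 of them.
Feb 29 weekday advances by 5 (mod 7) from one leap year to the next four years later (or differs when a century non-leap intervenes).
Leap-day weekdays: 1928:Wed 1932:Mon✓ 1936:Sat 1940:Thu 1944:Tue 1948:Sun 1952:Fri 1956:Wed 1960:Mon✓ 1964:Sat 1968:Thu 1972:Tue 1976:Sun 1980:Fri 1984:Wed 1988:Mon✓ 1992:Sat 1996:Thu 2000:Tue 2004:Sun 2008:Fri 2012:Wed 2016:Mon✓ 2020:Sat 2024:Thu 2028:Tue 2032:Sun
Monday: 1932, 1960, 1988, 2016 → 4.

4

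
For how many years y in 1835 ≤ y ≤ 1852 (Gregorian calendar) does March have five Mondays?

March has 31 days; it has five Mondays when Monday falls among the first (month-length − 28) days — i.e. when March 1 is one of Monday/Sunday/Saturday.
March 1 by year: 1835:Sun✓ 1836:Tue 1837:Wed 1838:Thu 1839:Fri 1840:Sun✓ 1841:Mon✓ 1842:Tue 1843:Wed 1844:Fri 1845:Sat✓ 1846:Sun✓ 1847:Mon✓ 1848:Wed 1849:Thu 1850:Fri 1851:Sat✓ 1852:Mon✓
Years with five Mondays: 1835, 1840, 1841, 1845, 1846, 1847, 1851, 1852 → 8.

8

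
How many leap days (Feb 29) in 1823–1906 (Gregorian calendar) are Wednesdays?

3

Leap years in 1823–1906: 20 of them.
Feb 29 weekday advances by 5 (mod 7) from one leap year to the next four years later (or differs when a century non-leap intervenes).
Leap-day weekdays: 1824:Sun 1828:Fri 1832:Wed✓ 1836:Mon 1840:Sat 1844:Thu 1848:Tue 1852:Sun 1856:Fri 1860:Wed✓ 1864:Mon 1868:Sat 1872:Thu 1876:Tue 1880:Sun 1884:Fri 1888:Wed✓ 1892:Mon 1896:Sat 1904:Mon
Wednesday: 1832, 1860, 1888 → 3.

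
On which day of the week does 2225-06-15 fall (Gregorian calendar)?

Wednesday

January 1, 2225 is a Saturday.
June 15 is day 166 of the year, i.e. 165 days after Jan 1.
165 mod 7 = 4, so advance 4 weekdays from Saturday: Wednesday.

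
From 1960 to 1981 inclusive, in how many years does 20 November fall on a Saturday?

Track 20 November's weekday year by year (advancing +1, or +2 across a Feb 29):
  1960: Sun  1961: Mon (+1)  1962: Tue (+1)  1963: Wed (+1)  1964: Fri (+2)
  1965: Sat (+1) ✓  1966: Sun (+1)  1967: Mon (+1)  1968: Wed (+2)  1969: Thu (+1)
  1970: Fri (+1)  1971: Sat (+1) ✓  1972: Mon (+2)  1973: Tue (+1)  1974: Wed (+1)
  1975: Thu (+1)  1976: Sat (+2) ✓  1977: Sun (+1)  1978: Mon (+1)  1979: Tue (+1)
  1980: Thu (+2)  1981: Fri (+1)
Saturday years: 1965, 1971, 1976 — 3 in total.

3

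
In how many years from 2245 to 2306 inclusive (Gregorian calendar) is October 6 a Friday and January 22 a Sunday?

7

Check each year's weekday for October 6 and January 22:
  2245: Mon/Wed  2246: Tue/Thu  2247: Wed/Fri  2248: Fri/Sat  2249: Sat/Mon  2250: Sun/Tue  2251: Mon/Wed  2252: Wed/Thu  2253: Thu/Sat  2254: Fri/Sun ✓  2255: Sat/Mon  2256: Mon/Tue  2257: Tue/Thu  2258: Wed/Fri  …(34 more)…  2293: Fri/Sun ✓  2294: Sat/Mon  2295: Sun/Tue  2296: Tue/Wed  2297: Wed/Fri  2298: Thu/Sat  2299: Fri/Sun ✓  2300: Sat/Mon  2301: Sun/Tue  2302: Mon/Wed  2303: Tue/Thu  2304: Thu/Fri  2305: Fri/Sun ✓  2306: Sat/Mon
Both conditions hold in: 2254, 2265, 2271, 2282, 2293, 2299, 2305 — 7.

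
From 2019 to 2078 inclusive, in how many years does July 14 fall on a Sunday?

9

Track July 14's weekday year by year (advancing +1, or +2 across a Feb 29):
  2019: Sun ✓  2020: Tue (+2)  2021: Wed (+1)  2022: Thu (+1)  2023: Fri (+1)
  2024: Sun (+2) ✓  2025: Mon (+1)  2026: Tue (+1)  2027: Wed (+1)  2028: Fri (+2)
  2029: Sat (+1)  2030: Sun (+1) ✓  2031: Mon (+1)  2032: Wed (+2)  … (32 more years) …
  2065: Tue (+1)  2066: Wed (+1)  2067: Thu (+1)  2068: Sat (+2)  2069: Sun (+1) ✓
  2070: Mon (+1)  2071: Tue (+1)  2072: Thu (+2)  2073: Fri (+1)  2074: Sat (+1)
  2075: Sun (+1) ✓  2076: Tue (+2)  2077: Wed (+1)  2078: Thu (+1)
Sunday years: 2019, 2024, 2030, 2041, 2047, 2052, 2058, 2069, 2075 — 9 in total.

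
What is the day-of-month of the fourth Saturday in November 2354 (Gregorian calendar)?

27

November 1, 2354 is a Monday, so the first Saturday is the 6th.
The fourth Saturday is 6 + 21 = 27.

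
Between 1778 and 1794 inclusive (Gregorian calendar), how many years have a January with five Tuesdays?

7

January has 31 days; it has five Tuesdays when Tuesday falls among the first (month-length − 28) days — i.e. when January 1 is one of Tuesday/Monday/Sunday.
January 1 by year: 1778:Thu 1779:Fri 1780:Sat 1781:Mon✓ 1782:Tue✓ 1783:Wed 1784:Thu 1785:Sat 1786:Sun✓ 1787:Mon✓ 1788:Tue✓ 1789:Thu 1790:Fri 1791:Sat 1792:Sun✓ 1793:Tue✓ 1794:Wed
Years with five Tuesdays: 1781, 1782, 1786, 1787, 1788, 1792, 1793 → 7.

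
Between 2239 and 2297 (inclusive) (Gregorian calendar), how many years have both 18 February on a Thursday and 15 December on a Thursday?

2

Check each year's weekday for 18 February and 15 December:
  2239: Mon/Sun  2240: Tue/Tue  2241: Thu/Wed  2242: Fri/Thu  2243: Sat/Fri  2244: Sun/Sun  2245: Tue/Mon  2246: Wed/Tue  2247: Thu/Wed  2248: Fri/Fri  2249: Sun/Sat  2250: Mon/Sun  2251: Tue/Mon  2252: Wed/Wed  …(31 more)…  2284: Mon/Mon  2285: Wed/Tue  2286: Thu/Wed  2287: Fri/Thu  2288: Sat/Sat  2289: Mon/Sun  2290: Tue/Mon  2291: Wed/Tue  2292: Thu/Thu ✓  2293: Sat/Fri  2294: Sun/Sat  2295: Mon/Sun  2296: Tue/Tue  2297: Thu/Wed
Both conditions hold in: 2264, 2292 — 2.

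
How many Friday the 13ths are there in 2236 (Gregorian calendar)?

1

Check the 13th of each month of 2236: Jan 13: Wed, Feb 13: Sat, Mar 13: Sun, Apr 13: Wed, May 13: Fri, Jun 13: Mon, Jul 13: Wed, Aug 13: Sat, Sep 13: Tue, Oct 13: Thu, Nov 13: Sun, Dec 13: Tue.
Friday occurs in May — 1 month.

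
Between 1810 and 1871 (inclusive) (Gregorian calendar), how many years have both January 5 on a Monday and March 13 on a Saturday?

Check each year's weekday for January 5 and March 13:
  1810: Fri/Tue  1811: Sat/Wed  1812: Sun/Fri  1813: Tue/Sat  1814: Wed/Sun  1815: Thu/Mon  1816: Fri/Wed  1817: Sun/Thu  1818: Mon/Fri  1819: Tue/Sat  1820: Wed/Mon  1821: Fri/Tue  1822: Sat/Wed  1823: Sun/Thu  …(34 more)…  1858: Tue/Sat  1859: Wed/Sun  1860: Thu/Tue  1861: Sat/Wed  1862: Sun/Thu  1863: Mon/Fri  1864: Tue/Sun  1865: Thu/Mon  1866: Fri/Tue  1867: Sat/Wed  1868: Sun/Fri  1869: Tue/Sat  1870: Wed/Sun  1871: Thu/Mon
Both conditions hold in: 1824, 1852 — 2.

2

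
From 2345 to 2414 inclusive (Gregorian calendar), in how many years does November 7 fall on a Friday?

11

Track November 7's weekday year by year (advancing +1, or +2 across a Feb 29):
  2345: Wed  2346: Thu (+1)  2347: Fri (+1) ✓  2348: Sun (+2)  2349: Mon (+1)
  2350: Tue (+1)  2351: Wed (+1)  2352: Fri (+2) ✓  2353: Sat (+1)  2354: Sun (+1)
  2355: Mon (+1)  2356: Wed (+2)  2357: Thu (+1)  2358: Fri (+1) ✓  … (42 more years) …
  2401: Wed (+1)  2402: Thu (+1)  2403: Fri (+1) ✓  2404: Sun (+2)  2405: Mon (+1)
  2406: Tue (+1)  2407: Wed (+1)  2408: Fri (+2) ✓  2409: Sat (+1)  2410: Sun (+1)
  2411: Mon (+1)  2412: Wed (+2)  2413: Thu (+1)  2414: Fri (+1) ✓
Friday years: 2347, 2352, 2358, 2369, 2375, 2380, 2386, 2397, 2403, 2408, 2414 — 11 in total.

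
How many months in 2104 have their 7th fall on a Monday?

3

Check the 7th of each month of 2104: Jan 7: Mon, Feb 7: Thu, Mar 7: Fri, Apr 7: Mon, May 7: Wed, Jun 7: Sat, Jul 7: Mon, Aug 7: Thu, Sep 7: Sun, Oct 7: Tue, Nov 7: Fri, Dec 7: Sun.
Monday occurs in January, April, July — 3 months.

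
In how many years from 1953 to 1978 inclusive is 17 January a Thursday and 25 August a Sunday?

Check each year's weekday for 17 January and 25 August:
  1953: Sat/Tue  1954: Sun/Wed  1955: Mon/Thu  1956: Tue/Sat  1957: Thu/Sun ✓  1958: Fri/Mon  1959: Sat/Tue  1960: Sun/Thu  1961: Tue/Fri  1962: Wed/Sat  1963: Thu/Sun ✓  1964: Fri/Tue  1965: Sun/Wed  1966: Mon/Thu  1967: Tue/Fri  1968: Wed/Sun  1969: Fri/Mon  1970: Sat/Tue  1971: Sun/Wed  1972: Mon/Fri  1973: Wed/Sat  1974: Thu/Sun ✓  1975: Fri/Mon  1976: Sat/Wed  1977: Mon/Thu  1978: Tue/Fri
Both conditions hold in: 1957, 1963, 1974 — 3.

3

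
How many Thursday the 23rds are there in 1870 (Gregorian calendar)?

Check the 23rd of each month of 1870: Jan 23: Sun, Feb 23: Wed, Mar 23: Wed, Apr 23: Sat, May 23: Mon, Jun 23: Thu, Jul 23: Sat, Aug 23: Tue, Sep 23: Fri, Oct 23: Sun, Nov 23: Wed, Dec 23: Fri.
Thursday occurs in June — 1 month.

1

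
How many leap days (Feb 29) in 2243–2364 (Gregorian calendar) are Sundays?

Leap years in 2243–2364: 30 of them.
Feb 29 weekday advances by 5 (mod 7) from one leap year to the next four years later (or differs when a century non-leap intervenes).
Leap-day weekdays: 2244:Thu 2248:Tue 2252:Sun✓ 2256:Fri 2260:Wed 2264:Mon 2268:Sat 2272:Thu 2276:Tue 2280:Sun✓ 2284:Fri 2288:Wed 2292:Mon …(4 more)… 2316:Tue 2320:Sun✓ 2324:Fri 2328:Wed 2332:Mon 2336:Sat 2340:Thu 2344:Tue 2348:Sun✓ 2352:Fri 2356:Wed 2360:Mon 2364:Sat
Sunday: 2252, 2280, 2320, 2348 → 4.

4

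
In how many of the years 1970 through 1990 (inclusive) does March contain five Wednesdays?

March has 31 days; it has five Wednesdays when Wednesday falls among the first (month-length − 28) days — i.e. when March 1 is one of Wednesday/Tuesday/Monday.
March 1 by year: 1970:Sun 1971:Mon✓ 1972:Wed✓ 1973:Thu 1974:Fri 1975:Sat 1976:Mon✓ 1977:Tue✓ 1978:Wed✓ 1979:Thu 1980:Sat 1981:Sun 1982:Mon✓ 1983:Tue✓ 1984:Thu 1985:Fri 1986:Sat 1987:Sun 1988:Tue✓ 1989:Wed✓ 1990:Thu
Years with five Wednesdays: 1971, 1972, 1976, 1977, 1978, 1982, 1983, 1988, 1989 → 9.

9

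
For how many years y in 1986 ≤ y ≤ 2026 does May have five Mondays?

17

May has 31 days; it has five Mondays when Monday falls among the first (month-length − 28) days — i.e. when May 1 is one of Monday/Sunday/Saturday.
May 1 by year: 1986:Thu 1987:Fri 1988:Sun✓ 1989:Mon✓ 1990:Tue 1991:Wed 1992:Fri 1993:Sat✓ 1994:Sun✓ 1995:Mon✓ 1996:Wed 1997:Thu 1998:Fri 1999:Sat✓ 2000:Mon✓ …(11 more)… 2012:Tue 2013:Wed 2014:Thu 2015:Fri 2016:Sun✓ 2017:Mon✓ 2018:Tue 2019:Wed 2020:Fri 2021:Sat✓ 2022:Sun✓ 2023:Mon✓ 2024:Wed 2025:Thu 2026:Fri
Years with five Mondays: 1988, 1989, 1993, 1994, 1995, 1999, 2000, 2004, 2005, 2006, 2010, 2011, 2016, 2017, 2021, 2022, 2023 → 17.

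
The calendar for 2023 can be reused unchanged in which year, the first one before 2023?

Two years share a calendar iff Jan 1 falls on the same weekday and both are leap or both are common. 2023: Jan 1 is Sunday, common year.
2022: Jan 1 Saturday, common
2021: Jan 1 Friday, common
2020: Jan 1 Wednesday, leap
2019: Jan 1 Tuesday, common
2018: Jan 1 Monday, common
2017: Jan 1 Sunday, common
2017 matches on both conditions.

2017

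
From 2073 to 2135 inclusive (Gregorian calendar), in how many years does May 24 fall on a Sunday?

Track May 24's weekday year by year (advancing +1, or +2 across a Feb 29):
  2073: Wed  2074: Thu (+1)  2075: Fri (+1)  2076: Sun (+2) ✓  2077: Mon (+1)
  2078: Tue (+1)  2079: Wed (+1)  2080: Fri (+2)  2081: Sat (+1)  2082: Sun (+1) ✓
  2083: Mon (+1)  2084: Wed (+2)  2085: Thu (+1)  2086: Fri (+1)  … (35 more years) …
  2122: Sun (+1) ✓  2123: Mon (+1)  2124: Wed (+2)  2125: Thu (+1)  2126: Fri (+1)
  2127: Sat (+1)  2128: Mon (+2)  2129: Tue (+1)  2130: Wed (+1)  2131: Thu (+1)
  2132: Sat (+2)  2133: Sun (+1) ✓  2134: Mon (+1)  2135: Tue (+1)
Sunday years: 2076, 2082, 2093, 2099, 2105, 2111, 2116, 2122, 2133 — 9 in total.

9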